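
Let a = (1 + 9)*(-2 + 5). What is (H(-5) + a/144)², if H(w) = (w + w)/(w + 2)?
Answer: 7225/576 ≈ 12.543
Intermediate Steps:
a = 30 (a = 10*3 = 30)
H(w) = 2*w/(2 + w) (H(w) = (2*w)/(2 + w) = 2*w/(2 + w))
(H(-5) + a/144)² = (2*(-5)/(2 - 5) + 30/144)² = (2*(-5)/(-3) + 30*(1/144))² = (2*(-5)*(-⅓) + 5/24)² = (10/3 + 5/24)² = (85/24)² = 7225/576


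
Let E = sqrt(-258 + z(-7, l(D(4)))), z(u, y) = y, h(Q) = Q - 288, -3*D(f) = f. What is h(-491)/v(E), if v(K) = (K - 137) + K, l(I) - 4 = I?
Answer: 320169/59371 + 1558*I*sqrt(2298)/59371 ≈ 5.3927 + 1.258*I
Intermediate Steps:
D(f) = -f/3
l(I) = 4 + I
h(Q) = -288 + Q
E = I*sqrt(2298)/3 (E = sqrt(-258 + (4 - 1/3*4)) = sqrt(-258 + (4 - 4/3)) = sqrt(-258 + 8/3) = sqrt(-766/3) = I*sqrt(2298)/3 ≈ 15.979*I)
v(K) = -137 + 2*K (v(K) = (-137 + K) + K = -137 + 2*K)
h(-491)/v(E) = (-288 - 491)/(-137 + 2*(I*sqrt(2298)/3)) = -779/(-137 + 2*I*sqrt(2298)/3)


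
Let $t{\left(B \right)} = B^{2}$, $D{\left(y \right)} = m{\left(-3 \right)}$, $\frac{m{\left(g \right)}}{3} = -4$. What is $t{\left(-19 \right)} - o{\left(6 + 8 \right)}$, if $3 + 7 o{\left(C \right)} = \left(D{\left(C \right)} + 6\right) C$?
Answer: $\frac{2614}{7} \approx 373.43$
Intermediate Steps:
$m{\left(g \right)} = -12$ ($m{\left(g \right)} = 3 \left(-4\right) = -12$)
$D{\left(y \right)} = -12$
$o{\left(C \right)} = - \frac{3}{7} - \frac{6 C}{7}$ ($o{\left(C \right)} = - \frac{3}{7} + \frac{\left(-12 + 6\right) C}{7} = - \frac{3}{7} + \frac{\left(-6\right) C}{7} = - \frac{3}{7} - \frac{6 C}{7}$)
$t{\left(-19 \right)} - o{\left(6 + 8 \right)} = \left(-19\right)^{2} - \left(- \frac{3}{7} - \frac{6 \left(6 + 8\right)}{7}\right) = 361 - \left(- \frac{3}{7} - 12\right) = 361 - - \frac{87}{7} = 361 + \frac{87}{7} = \frac{2614}{7}$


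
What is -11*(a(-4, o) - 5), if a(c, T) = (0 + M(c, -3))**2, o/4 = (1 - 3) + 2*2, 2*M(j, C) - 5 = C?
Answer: 44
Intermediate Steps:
M(j, C) = 5/2 + C/2
o = 8 (o = 4*((1 - 3) + 2*2) = 4*(-2 + 4) = 4*2 = 8)
a(c, T) = 1 (a(c, T) = (0 + (5/2 + (1/2)*(-3)))**2 = (0 + (5/2 - 3/2))**2 = (0 + 1)**2 = 1**2 = 1)
-11*(a(-4, o) - 5) = -11*(1 - 5) = -11*(-4) = 44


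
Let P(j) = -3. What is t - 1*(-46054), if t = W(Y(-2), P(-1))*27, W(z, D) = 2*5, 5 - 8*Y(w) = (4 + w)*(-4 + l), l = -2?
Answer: 46324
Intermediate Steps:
Y(w) = 29/8 + 3*w/4 (Y(w) = 5/8 - (4 + w)*(-4 - 2)/8 = 5/8 - (4 + w)*(-6)/8 = 5/8 - (-24 - 6*w)/8 = 5/8 + (3 + 3*w/4) = 29/8 + 3*w/4)
W(z, D) = 10
t = 270 (t = 10*27 = 270)
t - 1*(-46054) = 270 - 1*(-46054) = 270 + 46054 = 46324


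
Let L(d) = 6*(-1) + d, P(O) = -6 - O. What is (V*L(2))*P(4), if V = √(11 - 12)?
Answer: 40*I ≈ 40.0*I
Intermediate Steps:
V = I (V = √(-1) = I ≈ 1.0*I)
L(d) = -6 + d
(V*L(2))*P(4) = (I*(-6 + 2))*(-6 - 1*4) = (I*(-4))*(-6 - 4) = -4*I*(-10) = 40*I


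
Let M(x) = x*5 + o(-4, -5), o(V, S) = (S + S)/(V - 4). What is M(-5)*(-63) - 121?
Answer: 5501/4 ≈ 1375.3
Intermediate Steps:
o(V, S) = 2*S/(-4 + V) (o(V, S) = (2*S)/(-4 + V) = 2*S/(-4 + V))
M(x) = 5/4 + 5*x (M(x) = x*5 + 2*(-5)/(-4 - 4) = 5*x + 2*(-5)/(-8) = 5*x + 2*(-5)*(-⅛) = 5*x + 5/4 = 5/4 + 5*x)
M(-5)*(-63) - 121 = (5/4 + 5*(-5))*(-63) - 121 = (5/4 - 25)*(-63) - 121 = -95/4*(-63) - 121 = 5985/4 - 121 = 5501/4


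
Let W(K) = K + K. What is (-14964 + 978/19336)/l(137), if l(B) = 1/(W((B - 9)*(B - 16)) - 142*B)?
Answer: -833452298343/4834 ≈ -1.7241e+8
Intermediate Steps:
W(K) = 2*K
l(B) = 1/(-142*B + 2*(-16 + B)*(-9 + B)) (l(B) = 1/(2*((B - 9)*(B - 16)) - 142*B) = 1/(2*((-9 + B)*(-16 + B)) - 142*B) = 1/(2*((-16 + B)*(-9 + B)) - 142*B) = 1/(2*(-16 + B)*(-9 + B) - 142*B) = 1/(-142*B + 2*(-16 + B)*(-9 + B)))
(-14964 + 978/19336)/l(137) = (-14964 + 978/19336)/((1/(2*(144 + 137² - 96*137)))) = (-14964 + 978*(1/19336))/((1/(2*(144 + 18769 - 13152)))) = (-14964 + 489/9668)/(((½)/5761)) = -144671463/(9668*((½)*(1/5761))) = -144671463/(9668*1/11522) = -144671463/9668*11522 = -833452298343/4834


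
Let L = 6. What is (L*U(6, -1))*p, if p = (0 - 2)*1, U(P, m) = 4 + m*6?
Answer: 24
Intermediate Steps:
U(P, m) = 4 + 6*m
p = -2 (p = -2*1 = -2)
(L*U(6, -1))*p = (6*(4 + 6*(-1)))*(-2) = (6*(4 - 6))*(-2) = (6*(-2))*(-2) = -12*(-2) = 24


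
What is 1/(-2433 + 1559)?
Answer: -1/874 ≈ -0.0011442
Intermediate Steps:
1/(-2433 + 1559) = 1/(-874) = -1/874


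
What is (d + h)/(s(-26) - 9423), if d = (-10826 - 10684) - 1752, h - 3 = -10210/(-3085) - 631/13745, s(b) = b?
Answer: 197224109272/80133803585 ≈ 2.4612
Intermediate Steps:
h = 53119958/8480665 (h = 3 + (-10210/(-3085) - 631/13745) = 3 + (-10210*(-1/3085) - 631*1/13745) = 3 + (2042/617 - 631/13745) = 3 + 27677963/8480665 = 53119958/8480665 ≈ 6.2637)
d = -23262 (d = -21510 - 1752 = -23262)
(d + h)/(s(-26) - 9423) = (-23262 + 53119958/8480665)/(-26 - 9423) = -197224109272/8480665/(-9449) = -197224109272/8480665*(-1/9449) = 197224109272/80133803585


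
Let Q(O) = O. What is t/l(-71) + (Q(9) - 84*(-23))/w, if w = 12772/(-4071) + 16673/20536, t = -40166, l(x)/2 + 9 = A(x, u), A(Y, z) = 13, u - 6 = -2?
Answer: -4553422573531/777640036 ≈ -5855.4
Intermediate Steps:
u = 4 (u = 6 - 2 = 4)
l(x) = 8 (l(x) = -18 + 2*13 = -18 + 26 = 8)
w = -194410009/83602056 (w = 12772*(-1/4071) + 16673*(1/20536) = -12772/4071 + 16673/20536 = -194410009/83602056 ≈ -2.3254)
t/l(-71) + (Q(9) - 84*(-23))/w = -40166/8 + (9 - 84*(-23))/(-194410009/83602056) = -40166*⅛ + (9 + 1932)*(-83602056/194410009) = -20083/4 + 1941*(-83602056/194410009) = -20083/4 - 162271590696/194410009 = -4553422573531/777640036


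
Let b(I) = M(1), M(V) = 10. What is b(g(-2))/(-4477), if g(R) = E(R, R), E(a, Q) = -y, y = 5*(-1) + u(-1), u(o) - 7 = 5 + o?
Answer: -10/4477 ≈ -0.0022336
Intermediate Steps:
u(o) = 12 + o (u(o) = 7 + (5 + o) = 12 + o)
y = 6 (y = 5*(-1) + (12 - 1) = -5 + 11 = 6)
E(a, Q) = -6 (E(a, Q) = -1*6 = -6)
g(R) = -6
b(I) = 10
b(g(-2))/(-4477) = 10/(-4477) = 10*(-1/4477) = -10/4477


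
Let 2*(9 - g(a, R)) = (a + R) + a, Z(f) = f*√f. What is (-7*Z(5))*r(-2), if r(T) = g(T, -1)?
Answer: -805*√5/2 ≈ -900.02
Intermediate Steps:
Z(f) = f^(3/2)
g(a, R) = 9 - a - R/2 (g(a, R) = 9 - ((a + R) + a)/2 = 9 - ((R + a) + a)/2 = 9 - (R + 2*a)/2 = 9 + (-a - R/2) = 9 - a - R/2)
r(T) = 19/2 - T (r(T) = 9 - T - ½*(-1) = 9 - T + ½ = 19/2 - T)
(-7*Z(5))*r(-2) = (-35*√5)*(19/2 - 1*(-2)) = (-35*√5)*(19/2 + 2) = -35*√5*(23/2) = -805*√5/2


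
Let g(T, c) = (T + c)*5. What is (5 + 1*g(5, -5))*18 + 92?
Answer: 182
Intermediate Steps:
g(T, c) = 5*T + 5*c
(5 + 1*g(5, -5))*18 + 92 = (5 + 1*(5*5 + 5*(-5)))*18 + 92 = (5 + 1*(25 - 25))*18 + 92 = (5 + 1*0)*18 + 92 = (5 + 0)*18 + 92 = 5*18 + 92 = 90 + 92 = 182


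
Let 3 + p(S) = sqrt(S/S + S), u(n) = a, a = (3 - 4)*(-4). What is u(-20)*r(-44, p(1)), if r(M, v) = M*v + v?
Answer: 516 - 172*sqrt(2) ≈ 272.76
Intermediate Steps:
a = 4 (a = -1*(-4) = 4)
u(n) = 4
p(S) = -3 + sqrt(1 + S) (p(S) = -3 + sqrt(S/S + S) = -3 + sqrt(1 + S))
r(M, v) = v + M*v
u(-20)*r(-44, p(1)) = 4*((-3 + sqrt(1 + 1))*(1 - 44)) = 4*((-3 + sqrt(2))*(-43)) = 4*(129 - 43*sqrt(2)) = 516 - 172*sqrt(2)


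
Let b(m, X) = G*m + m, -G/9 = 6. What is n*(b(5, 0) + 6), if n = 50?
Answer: -12950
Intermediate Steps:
G = -54 (G = -9*6 = -54)
b(m, X) = -53*m (b(m, X) = -54*m + m = -53*m)
n*(b(5, 0) + 6) = 50*(-53*5 + 6) = 50*(-265 + 6) = 50*(-259) = -12950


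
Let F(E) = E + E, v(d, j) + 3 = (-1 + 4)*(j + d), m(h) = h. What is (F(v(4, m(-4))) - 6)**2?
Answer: 144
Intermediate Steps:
v(d, j) = -3 + 3*d + 3*j (v(d, j) = -3 + (-1 + 4)*(j + d) = -3 + 3*(d + j) = -3 + (3*d + 3*j) = -3 + 3*d + 3*j)
F(E) = 2*E
(F(v(4, m(-4))) - 6)**2 = (2*(-3 + 3*4 + 3*(-4)) - 6)**2 = (2*(-3 + 12 - 12) - 6)**2 = (2*(-3) - 6)**2 = (-6 - 6)**2 = (-12)**2 = 144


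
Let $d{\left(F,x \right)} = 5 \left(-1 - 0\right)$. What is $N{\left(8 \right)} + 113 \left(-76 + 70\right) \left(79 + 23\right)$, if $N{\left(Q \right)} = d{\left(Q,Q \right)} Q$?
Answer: $-69196$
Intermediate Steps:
$d{\left(F,x \right)} = -5$ ($d{\left(F,x \right)} = 5 \left(-1 + 0\right) = 5 \left(-1\right) = -5$)
$N{\left(Q \right)} = - 5 Q$
$N{\left(8 \right)} + 113 \left(-76 + 70\right) \left(79 + 23\right) = \left(-5\right) 8 + 113 \left(-76 + 70\right) \left(79 + 23\right) = -40 + 113 \left(\left(-6\right) 102\right) = -40 + 113 \left(-612\right) = -40 - 69156 = -69196$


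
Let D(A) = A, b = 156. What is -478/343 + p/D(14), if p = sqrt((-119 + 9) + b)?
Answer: -478/343 + sqrt(46)/14 ≈ -0.90913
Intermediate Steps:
p = sqrt(46) (p = sqrt((-119 + 9) + 156) = sqrt(-110 + 156) = sqrt(46) ≈ 6.7823)
-478/343 + p/D(14) = -478/343 + sqrt(46)/14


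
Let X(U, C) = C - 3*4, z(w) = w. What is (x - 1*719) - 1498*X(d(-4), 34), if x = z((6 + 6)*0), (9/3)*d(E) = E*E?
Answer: -33675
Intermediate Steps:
d(E) = E**2/3 (d(E) = (E*E)/3 = E**2/3)
x = 0 (x = (6 + 6)*0 = 12*0 = 0)
X(U, C) = -12 + C (X(U, C) = C - 12 = -12 + C)
(x - 1*719) - 1498*X(d(-4), 34) = (0 - 1*719) - 1498*(-12 + 34) = (0 - 719) - 1498*22 = -719 - 32956 = -33675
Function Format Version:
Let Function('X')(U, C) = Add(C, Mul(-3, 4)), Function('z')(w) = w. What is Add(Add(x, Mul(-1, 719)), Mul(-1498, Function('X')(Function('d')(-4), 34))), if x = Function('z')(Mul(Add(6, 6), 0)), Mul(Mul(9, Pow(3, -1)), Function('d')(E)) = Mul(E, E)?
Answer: -33675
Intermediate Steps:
Function('d')(E) = Mul(Rational(1, 3), Pow(E, 2)) (Function('d')(E) = Mul(Rational(1, 3), Mul(E, E)) = Mul(Rational(1, 3), Pow(E, 2)))
x = 0 (x = Mul(Add(6, 6), 0) = Mul(12, 0) = 0)
Function('X')(U, C) = Add(-12, C) (Function('X')(U, C) = Add(C, -12) = Add(-12, C))
Add(Add(x, Mul(-1, 719)), Mul(-1498, Function('X')(Function('d')(-4), 34))) = Add(Add(0, Mul(-1, 719)), Mul(-1498, Add(-12, 34))) = Add(Add(0, -719), Mul(-1498, 22)) = Add(-719, -32956) = -33675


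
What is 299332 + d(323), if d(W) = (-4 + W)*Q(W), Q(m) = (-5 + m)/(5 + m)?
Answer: 49141169/164 ≈ 2.9964e+5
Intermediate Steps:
Q(m) = (-5 + m)/(5 + m)
d(W) = (-5 + W)*(-4 + W)/(5 + W) (d(W) = (-4 + W)*((-5 + W)/(5 + W)) = (-5 + W)*(-4 + W)/(5 + W))
299332 + d(323) = 299332 + (-5 + 323)*(-4 + 323)/(5 + 323) = 299332 + 318*319/328 = 299332 + (1/328)*318*319 = 299332 + 50721/164 = 49141169/164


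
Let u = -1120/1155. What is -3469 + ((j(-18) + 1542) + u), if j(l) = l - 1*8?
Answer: -64481/33 ≈ -1954.0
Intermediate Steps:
u = -32/33 (u = -1120*1/1155 = -32/33 ≈ -0.96970)
j(l) = -8 + l (j(l) = l - 8 = -8 + l)
-3469 + ((j(-18) + 1542) + u) = -3469 + (((-8 - 18) + 1542) - 32/33) = -3469 + ((-26 + 1542) - 32/33) = -3469 + (1516 - 32/33) = -3469 + 49996/33 = -64481/33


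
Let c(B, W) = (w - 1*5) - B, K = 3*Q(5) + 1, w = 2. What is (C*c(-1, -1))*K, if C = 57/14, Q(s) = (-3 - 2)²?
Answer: -4332/7 ≈ -618.86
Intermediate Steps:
Q(s) = 25 (Q(s) = (-5)² = 25)
K = 76 (K = 3*25 + 1 = 75 + 1 = 76)
c(B, W) = -3 - B (c(B, W) = (2 - 1*5) - B = (2 - 5) - B = -3 - B)
C = 57/14 (C = 57*(1/14) = 57/14 ≈ 4.0714)
(C*c(-1, -1))*K = (57*(-3 - 1*(-1))/14)*76 = (57*(-3 + 1)/14)*76 = ((57/14)*(-2))*76 = -57/7*76 = -4332/7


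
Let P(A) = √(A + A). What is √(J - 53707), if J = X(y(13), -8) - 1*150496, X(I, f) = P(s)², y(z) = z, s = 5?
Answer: I*√204193 ≈ 451.88*I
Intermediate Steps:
P(A) = √2*√A (P(A) = √(2*A) = √2*√A)
X(I, f) = 10 (X(I, f) = (√2*√5)² = (√10)² = 10)
J = -150486 (J = 10 - 1*150496 = 10 - 150496 = -150486)
√(J - 53707) = √(-150486 - 53707) = √(-204193) = I*√204193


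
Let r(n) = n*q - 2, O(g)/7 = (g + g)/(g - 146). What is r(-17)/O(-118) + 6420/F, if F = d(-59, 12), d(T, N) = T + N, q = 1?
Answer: -2710398/19411 ≈ -139.63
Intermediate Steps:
d(T, N) = N + T
F = -47 (F = 12 - 59 = -47)
O(g) = 14*g/(-146 + g) (O(g) = 7*((g + g)/(g - 146)) = 7*((2*g)/(-146 + g)) = 7*(2*g/(-146 + g)) = 14*g/(-146 + g))
r(n) = -2 + n (r(n) = n*1 - 2 = n - 2 = -2 + n)
r(-17)/O(-118) + 6420/F = (-2 - 17)/((14*(-118)/(-146 - 118))) + 6420/(-47) = -19/(14*(-118)/(-264)) + 6420*(-1/47) = -19/(14*(-118)*(-1/264)) - 6420/47 = -19/413/66 - 6420/47 = -19*66/413 - 6420/47 = -1254/413 - 6420/47 = -2710398/19411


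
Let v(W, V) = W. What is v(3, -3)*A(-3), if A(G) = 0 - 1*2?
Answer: -6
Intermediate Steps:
A(G) = -2 (A(G) = 0 - 2 = -2)
v(3, -3)*A(-3) = 3*(-2) = -6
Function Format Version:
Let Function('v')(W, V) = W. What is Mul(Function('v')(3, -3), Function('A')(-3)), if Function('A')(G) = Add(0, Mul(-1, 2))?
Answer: -6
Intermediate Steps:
Function('A')(G) = -2 (Function('A')(G) = Add(0, -2) = -2)
Mul(Function('v')(3, -3), Function('A')(-3)) = Mul(3, -2) = -6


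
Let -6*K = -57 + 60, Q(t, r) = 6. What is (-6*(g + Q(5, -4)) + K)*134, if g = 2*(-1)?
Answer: -3283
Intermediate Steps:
g = -2
K = -½ (K = -(-57 + 60)/6 = -⅙*3 = -½ ≈ -0.50000)
(-6*(g + Q(5, -4)) + K)*134 = (-6*(-2 + 6) - ½)*134 = (-6*4 - ½)*134 = (-24 - ½)*134 = -49/2*134 = -3283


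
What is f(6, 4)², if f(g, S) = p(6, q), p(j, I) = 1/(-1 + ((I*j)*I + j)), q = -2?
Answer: 1/841 ≈ 0.0011891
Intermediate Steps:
p(j, I) = 1/(-1 + j + j*I²) (p(j, I) = 1/(-1 + (j*I² + j)) = 1/(-1 + (j + j*I²)) = 1/(-1 + j + j*I²))
f(g, S) = 1/29 (f(g, S) = 1/(-1 + 6 + 6*(-2)²) = 1/(-1 + 6 + 6*4) = 1/(-1 + 6 + 24) = 1/29)
f(6, 4)² = (1/29)² = 1/841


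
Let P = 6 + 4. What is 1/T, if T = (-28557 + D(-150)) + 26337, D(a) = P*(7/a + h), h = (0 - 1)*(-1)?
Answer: -15/33157 ≈ -0.00045239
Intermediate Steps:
P = 10
h = 1 (h = -1*(-1) = 1)
D(a) = 10 + 70/a (D(a) = 10*(7/a + 1) = 10*(1 + 7/a) = 10 + 70/a)
T = -33157/15 (T = (-28557 + (10 + 70/(-150))) + 26337 = (-28557 + (10 + 70*(-1/150))) + 26337 = (-28557 + (10 - 7/15)) + 26337 = (-28557 + 143/15) + 26337 = -428212/15 + 26337 = -33157/15 ≈ -2210.5)
1/T = 1/(-33157/15) = -15/33157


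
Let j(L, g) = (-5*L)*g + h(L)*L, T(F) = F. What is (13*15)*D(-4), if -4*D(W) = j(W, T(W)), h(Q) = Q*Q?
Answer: 7020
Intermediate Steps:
h(Q) = Q²
j(L, g) = L³ - 5*L*g (j(L, g) = (-5*L)*g + L²*L = -5*L*g + L³ = L³ - 5*L*g)
D(W) = -W*(W² - 5*W)/4
(13*15)*D(-4) = (13*15)*((¼)*(-4)²*(5 - 1*(-4))) = 195*((¼)*16*(5 + 4)) = 195*((¼)*16*9) = 195*36 = 7020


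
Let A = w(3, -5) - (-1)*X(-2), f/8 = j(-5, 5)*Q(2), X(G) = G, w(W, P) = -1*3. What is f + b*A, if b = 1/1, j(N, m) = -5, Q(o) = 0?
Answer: -5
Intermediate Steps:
w(W, P) = -3
f = 0 (f = 8*(-5*0) = 8*0 = 0)
b = 1
A = -5 (A = -3 - (-1)*(-2) = -3 - 1*2 = -3 - 2 = -5)
f + b*A = 0 + 1*(-5) = 0 - 5 = -5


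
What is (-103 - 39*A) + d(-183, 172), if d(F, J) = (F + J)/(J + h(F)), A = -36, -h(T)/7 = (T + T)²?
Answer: 1219713531/937520 ≈ 1301.0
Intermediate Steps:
h(T) = -28*T² (h(T) = -7*(T + T)² = -7*4*T² = -28*T²)
d(F, J) = (F + J)/(J - 28*F²)
(-103 - 39*A) + d(-183, 172) = (-103 - 39*(-36)) + (-1*(-183) - 1*172)/(-1*172 + 28*(-183)²) = (-103 + 1404) + (183 - 172)/(-172 + 28*33489) = 1301 + 11/(-172 + 937692) = 1301 + 11/937520 = 1219713531/937520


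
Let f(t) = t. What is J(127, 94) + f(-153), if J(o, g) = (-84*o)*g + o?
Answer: -1002818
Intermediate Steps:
J(o, g) = o - 84*g*o (J(o, g) = -84*g*o + o = o - 84*g*o)
J(127, 94) + f(-153) = 127*(1 - 84*94) - 153 = 127*(1 - 7896) - 153 = 127*(-7895) - 153 = -1002665 - 153 = -1002818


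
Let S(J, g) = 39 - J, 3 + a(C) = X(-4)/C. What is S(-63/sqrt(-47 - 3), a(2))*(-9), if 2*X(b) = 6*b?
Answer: -351 + 567*I*sqrt(2)/10 ≈ -351.0 + 80.186*I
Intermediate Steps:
X(b) = 3*b (X(b) = (6*b)/2 = 3*b)
a(C) = -3 - 12/C (a(C) = -3 + (3*(-4))/C = -3 - 12/C)
S(-63/sqrt(-47 - 3), a(2))*(-9) = (39 - (-63)/(sqrt(-47 - 3)))*(-9) = (39 - (-63)/(sqrt(-50)))*(-9) = (39 - (-63)/(5*I*sqrt(2)))*(-9) = (39 - (-63)*(-I*sqrt(2)/10))*(-9) = (39 - 63*I*sqrt(2)/10)*(-9) = -351 + 567*I*sqrt(2)/10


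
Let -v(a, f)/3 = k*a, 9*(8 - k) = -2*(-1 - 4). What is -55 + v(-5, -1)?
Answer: 145/3 ≈ 48.333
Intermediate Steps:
k = 62/9 (k = 8 - (-2)*(-1 - 4)/9 = 8 - (-2)*(-5)/9 = 8 - ⅑*10 = 8 - 10/9 = 62/9 ≈ 6.8889)
v(a, f) = -62*a/3
-55 + v(-5, -1) = -55 - 62/3*(-5) = -55 + 310/3 = 145/3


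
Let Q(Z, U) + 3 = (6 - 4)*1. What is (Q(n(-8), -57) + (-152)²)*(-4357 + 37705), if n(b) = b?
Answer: 770438844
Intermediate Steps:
Q(Z, U) = -1 (Q(Z, U) = -3 + (6 - 4)*1 = -3 + 2*1 = -3 + 2 = -1)
(Q(n(-8), -57) + (-152)²)*(-4357 + 37705) = (-1 + (-152)²)*(-4357 + 37705) = (-1 + 23104)*33348 = 23103*33348 = 770438844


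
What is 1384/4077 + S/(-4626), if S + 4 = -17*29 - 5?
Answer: 469391/1047789 ≈ 0.44798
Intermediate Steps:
S = -502 (S = -4 + (-17*29 - 5) = -4 + (-493 - 5) = -4 - 498 = -502)
1384/4077 + S/(-4626) = 1384/4077 - 502/(-4626) = 1384*(1/4077) - 502*(-1/4626) = 1384/4077 + 251/2313 = 469391/1047789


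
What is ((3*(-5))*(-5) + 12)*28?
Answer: 2436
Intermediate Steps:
((3*(-5))*(-5) + 12)*28 = (-15*(-5) + 12)*28 = (75 + 12)*28 = 87*28 = 2436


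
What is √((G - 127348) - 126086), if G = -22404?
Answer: I*√275838 ≈ 525.2*I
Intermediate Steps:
√((G - 127348) - 126086) = √((-22404 - 127348) - 126086) = √(-149752 - 126086) = √(-275838) = I*√275838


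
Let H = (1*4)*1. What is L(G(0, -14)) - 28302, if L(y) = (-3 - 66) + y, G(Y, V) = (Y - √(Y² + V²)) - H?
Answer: -28389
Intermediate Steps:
H = 4 (H = 4*1 = 4)
G(Y, V) = -4 + Y - √(V² + Y²) (G(Y, V) = (Y - √(Y² + V²)) - 1*4 = (Y - √(V² + Y²)) - 4 = -4 + Y - √(V² + Y²))
L(y) = -69 + y
L(G(0, -14)) - 28302 = (-69 + (-4 + 0 - √((-14)² + 0²))) - 28302 = (-69 + (-4 + 0 - √(196 + 0))) - 28302 = (-69 + (-4 + 0 - √196)) - 28302 = (-69 + (-4 + 0 - 1*14)) - 28302 = (-69 + (-4 + 0 - 14)) - 28302 = (-69 - 18) - 28302 = -87 - 28302 = -28389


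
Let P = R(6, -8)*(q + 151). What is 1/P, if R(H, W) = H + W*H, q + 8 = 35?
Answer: -1/7476 ≈ -0.00013376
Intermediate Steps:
q = 27 (q = -8 + 35 = 27)
R(H, W) = H + H*W
P = -7476 (P = (6*(1 - 8))*(27 + 151) = (6*(-7))*178 = -42*178 = -7476)
1/P = 1/(-7476) = -1/7476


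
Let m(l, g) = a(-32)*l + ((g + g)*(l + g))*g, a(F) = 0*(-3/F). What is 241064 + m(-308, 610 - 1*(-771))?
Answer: 4093008570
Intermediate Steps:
a(F) = 0
m(l, g) = 2*g²*(g + l) (m(l, g) = 0*l + ((g + g)*(l + g))*g = 0 + ((2*g)*(g + l))*g = 0 + (2*g*(g + l))*g = 0 + 2*g²*(g + l) = 2*g²*(g + l))
241064 + m(-308, 610 - 1*(-771)) = 241064 + 2*(610 - 1*(-771))²*((610 - 1*(-771)) - 308) = 241064 + 2*(610 + 771)²*((610 + 771) - 308) = 241064 + 2*1381²*(1381 - 308) = 241064 + 2*1907161*1073 = 241064 + 4092767506 = 4093008570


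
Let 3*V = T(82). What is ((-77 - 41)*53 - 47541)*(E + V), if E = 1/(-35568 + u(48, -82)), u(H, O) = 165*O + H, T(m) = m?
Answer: -14424580541/9810 ≈ -1.4704e+6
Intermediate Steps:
u(H, O) = H + 165*O
E = -1/49050 (E = 1/(-35568 + (48 + 165*(-82))) = 1/(-35568 + (48 - 13530)) = 1/(-35568 - 13482) = 1/(-49050) = -1/49050 ≈ -2.0387e-5)
V = 82/3 (V = (⅓)*82 = 82/3 ≈ 27.333)
((-77 - 41)*53 - 47541)*(E + V) = ((-77 - 41)*53 - 47541)*(-1/49050 + 82/3) = (-118*53 - 47541)*(1340699/49050) = (-6254 - 47541)*(1340699/49050) = -53795*1340699/49050 = -14424580541/9810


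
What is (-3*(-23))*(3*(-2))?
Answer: -414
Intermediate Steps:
(-3*(-23))*(3*(-2)) = 69*(-6) = -414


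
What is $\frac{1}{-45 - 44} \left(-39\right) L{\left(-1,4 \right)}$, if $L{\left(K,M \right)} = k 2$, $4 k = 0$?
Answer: $0$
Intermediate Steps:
$k = 0$ ($k = \frac{1}{4} \cdot 0 = 0$)
$L{\left(K,M \right)} = 0$ ($L{\left(K,M \right)} = 0 \cdot 2 = 0$)
$\frac{1}{-45 - 44} \left(-39\right) L{\left(-1,4 \right)} = \frac{1}{-45 - 44} \left(-39\right) 0 = \frac{1}{-89} \left(-39\right) 0 = \left(- \frac{1}{89}\right) \left(-39\right) 0 = \frac{39}{89} \cdot 0 = 0$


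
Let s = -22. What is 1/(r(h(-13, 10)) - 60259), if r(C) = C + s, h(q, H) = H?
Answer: -1/60271 ≈ -1.6592e-5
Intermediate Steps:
r(C) = -22 + C (r(C) = C - 22 = -22 + C)
1/(r(h(-13, 10)) - 60259) = 1/((-22 + 10) - 60259) = 1/(-12 - 60259) = 1/(-60271) = -1/60271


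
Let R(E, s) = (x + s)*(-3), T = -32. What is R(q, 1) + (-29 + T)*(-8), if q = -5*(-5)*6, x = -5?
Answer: 500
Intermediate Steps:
q = 150 (q = 25*6 = 150)
R(E, s) = 15 - 3*s (R(E, s) = (-5 + s)*(-3) = 15 - 3*s)
R(q, 1) + (-29 + T)*(-8) = (15 - 3*1) + (-29 - 32)*(-8) = (15 - 3) - 61*(-8) = 12 + 488 = 500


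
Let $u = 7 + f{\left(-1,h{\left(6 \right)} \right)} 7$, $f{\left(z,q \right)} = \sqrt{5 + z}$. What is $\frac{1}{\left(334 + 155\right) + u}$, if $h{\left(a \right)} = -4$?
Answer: $\frac{1}{510} \approx 0.0019608$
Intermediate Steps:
$u = 21$ ($u = 7 + \sqrt{5 - 1} \cdot 7 = 7 + \sqrt{4} \cdot 7 = 7 + 2 \cdot 7 = 7 + 14 = 21$)
$\frac{1}{\left(334 + 155\right) + u} = \frac{1}{\left(334 + 155\right) + 21} = \frac{1}{489 + 21} = \frac{1}{510}$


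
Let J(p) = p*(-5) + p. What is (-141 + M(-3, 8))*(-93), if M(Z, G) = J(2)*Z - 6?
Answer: 11439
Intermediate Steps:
J(p) = -4*p (J(p) = -5*p + p = -4*p)
M(Z, G) = -6 - 8*Z (M(Z, G) = (-4*2)*Z - 6 = -8*Z - 6 = -6 - 8*Z)
(-141 + M(-3, 8))*(-93) = (-141 + (-6 - 8*(-3)))*(-93) = (-141 + (-6 + 24))*(-93) = (-141 + 18)*(-93) = -123*(-93) = 11439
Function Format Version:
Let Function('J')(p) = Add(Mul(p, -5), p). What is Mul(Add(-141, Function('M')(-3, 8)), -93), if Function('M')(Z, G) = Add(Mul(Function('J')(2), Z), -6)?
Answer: 11439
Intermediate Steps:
Function('J')(p) = Mul(-4, p) (Function('J')(p) = Add(Mul(-5, p), p) = Mul(-4, p))
Function('M')(Z, G) = Add(-6, Mul(-8, Z)) (Function('M')(Z, G) = Add(Mul(Mul(-4, 2), Z), -6) = Add(Mul(-8, Z), -6) = Add(-6, Mul(-8, Z)))
Mul(Add(-141, Function('M')(-3, 8)), -93) = Mul(Add(-141, Add(-6, Mul(-8, -3))), -93) = Mul(Add(-141, Add(-6, 24)), -93) = Mul(Add(-141, 18), -93) = Mul(-123, -93) = 11439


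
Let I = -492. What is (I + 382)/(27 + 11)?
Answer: -55/19 ≈ -2.8947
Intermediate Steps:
(I + 382)/(27 + 11) = (-492 + 382)/(27 + 11) = -110/38 = -110*1/38 = -55/19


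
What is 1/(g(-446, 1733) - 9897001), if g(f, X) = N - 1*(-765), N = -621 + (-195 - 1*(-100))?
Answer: -1/9896952 ≈ -1.0104e-7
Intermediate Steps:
N = -716 (N = -621 + (-195 + 100) = -621 - 95 = -716)
g(f, X) = 49 (g(f, X) = -716 - 1*(-765) = -716 + 765 = 49)
1/(g(-446, 1733) - 9897001) = 1/(49 - 9897001) = 1/(-9896952) = -1/9896952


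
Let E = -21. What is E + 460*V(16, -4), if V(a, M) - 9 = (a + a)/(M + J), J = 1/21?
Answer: 32757/83 ≈ 394.66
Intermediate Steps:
J = 1/21 ≈ 0.047619
V(a, M) = 9 + 2*a/(1/21 + M) (V(a, M) = 9 + (a + a)/(M + 1/21) = 9 + (2*a)/(1/21 + M) = 9 + 2*a/(1/21 + M))
E + 460*V(16, -4) = -21 + 460*(3*(3 + 14*16 + 63*(-4))/(1 + 21*(-4))) = -21 + 460*(3*(3 + 224 - 252)/(1 - 84)) = -21 + 460*(3*(-25)/(-83)) = -21 + 460*(3*(-1/83)*(-25)) = -21 + 460*(75/83) = -21 + 34500/83 = 32757/83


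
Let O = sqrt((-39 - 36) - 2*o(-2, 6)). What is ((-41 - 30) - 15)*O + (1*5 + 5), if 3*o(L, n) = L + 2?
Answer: 10 - 430*I*sqrt(3) ≈ 10.0 - 744.78*I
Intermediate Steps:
o(L, n) = 2/3 + L/3 (o(L, n) = (L + 2)/3 = (2 + L)/3 = 2/3 + L/3)
O = 5*I*sqrt(3) (O = sqrt((-39 - 36) - 2*(2/3 + (1/3)*(-2))) = sqrt(-75 - 2*(2/3 - 2/3)) = sqrt(-75 - 2*0) = sqrt(-75 + 0) = sqrt(-75) = 5*I*sqrt(3) ≈ 8.6602*I)
((-41 - 30) - 15)*O + (1*5 + 5) = ((-41 - 30) - 15)*(5*I*sqrt(3)) + (1*5 + 5) = (-71 - 15)*(5*I*sqrt(3)) + (5 + 5) = -430*I*sqrt(3) + 10 = 10 - 430*I*sqrt(3)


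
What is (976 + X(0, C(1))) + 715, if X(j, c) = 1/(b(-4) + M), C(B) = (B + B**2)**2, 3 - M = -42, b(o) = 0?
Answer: 76096/45 ≈ 1691.0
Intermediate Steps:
M = 45 (M = 3 - 1*(-42) = 3 + 42 = 45)
X(j, c) = 1/45 (X(j, c) = 1/(0 + 45) = 1/45)
(976 + X(0, C(1))) + 715 = (976 + 1/45) + 715 = 43921/45 + 715 = 76096/45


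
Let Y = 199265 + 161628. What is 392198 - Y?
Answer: 31305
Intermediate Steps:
Y = 360893
392198 - Y = 392198 - 1*360893 = 392198 - 360893 = 31305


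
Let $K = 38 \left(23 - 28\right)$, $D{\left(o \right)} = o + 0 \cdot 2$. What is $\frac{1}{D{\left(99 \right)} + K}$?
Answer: $- \frac{1}{91} \approx -0.010989$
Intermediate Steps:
$D{\left(o \right)} = o$ ($D{\left(o \right)} = o + 0 = o$)
$K = -190$ ($K = 38 \left(-5\right) = -190$)
$\frac{1}{D{\left(99 \right)} + K} = \frac{1}{99 - 190} = \frac{1}{-91} = - \frac{1}{91}$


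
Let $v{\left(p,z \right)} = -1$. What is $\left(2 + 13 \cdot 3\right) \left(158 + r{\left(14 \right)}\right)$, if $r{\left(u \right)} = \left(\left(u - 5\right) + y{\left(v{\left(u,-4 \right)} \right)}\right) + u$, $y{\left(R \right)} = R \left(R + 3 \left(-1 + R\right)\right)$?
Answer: $7708$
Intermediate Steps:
$y{\left(R \right)} = R \left(-3 + 4 R\right)$ ($y{\left(R \right)} = R \left(R + \left(-3 + 3 R\right)\right) = R \left(-3 + 4 R\right)$)
$r{\left(u \right)} = 2 + 2 u$ ($r{\left(u \right)} = \left(\left(u - 5\right) - \left(-3 + 4 \left(-1\right)\right)\right) + u = \left(\left(-5 + u\right) - \left(-3 - 4\right)\right) + u = \left(\left(-5 + u\right) - -7\right) + u = \left(\left(-5 + u\right) + 7\right) + u = \left(2 + u\right) + u = 2 + 2 u$)
$\left(2 + 13 \cdot 3\right) \left(158 + r{\left(14 \right)}\right) = \left(2 + 13 \cdot 3\right) \left(158 + \left(2 + 2 \cdot 14\right)\right) = \left(2 + 39\right) \left(158 + \left(2 + 28\right)\right) = 41 \left(158 + 30\right) = 41 \cdot 188 = 7708$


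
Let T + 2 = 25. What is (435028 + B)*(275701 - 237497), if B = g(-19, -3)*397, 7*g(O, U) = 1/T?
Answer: 2675804530620/161 ≈ 1.6620e+10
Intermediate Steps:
T = 23 (T = -2 + 25 = 23)
g(O, U) = 1/161 (g(O, U) = (⅐)/23 = (⅐)*(1/23) = 1/161)
B = 397/161 (B = (1/161)*397 = 397/161 ≈ 2.4658)
(435028 + B)*(275701 - 237497) = (435028 + 397/161)*(275701 - 237497) = (70039905/161)*38204 = 2675804530620/161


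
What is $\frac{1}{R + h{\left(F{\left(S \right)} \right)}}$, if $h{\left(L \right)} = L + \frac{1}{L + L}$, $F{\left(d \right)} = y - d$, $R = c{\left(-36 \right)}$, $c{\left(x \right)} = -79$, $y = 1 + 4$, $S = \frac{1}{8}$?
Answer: $- \frac{312}{23095} \approx -0.013509$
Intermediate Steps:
$S = \frac{1}{8} \approx 0.125$
$y = 5$
$R = -79$
$F{\left(d \right)} = 5 - d$
$h{\left(L \right)} = L + \frac{1}{2 L}$
$\frac{1}{R + h{\left(F{\left(S \right)} \right)}} = \frac{1}{-79 + \left(\left(5 - \frac{1}{8}\right) + \frac{1}{2 \left(5 - \frac{1}{8}\right)}\right)} = \frac{1}{-79 + \left(\frac{39}{8} + \frac{1}{2 \cdot \frac{39}{8}}\right)} = \frac{1}{-79 + \left(\frac{39}{8} + \frac{1}{2} \cdot \frac{8}{39}\right)} = \frac{1}{-79 + \left(\frac{39}{8} + \frac{4}{39}\right)} = \frac{1}{-79 + \frac{1553}{312}} = \frac{1}{- \frac{23095}{312}} = - \frac{312}{23095}$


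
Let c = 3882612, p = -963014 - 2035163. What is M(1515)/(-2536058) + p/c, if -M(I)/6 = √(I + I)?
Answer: -2998177/3882612 + 3*√3030/1268029 ≈ -0.77208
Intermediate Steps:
M(I) = -6*√2*√I (M(I) = -6*√(I + I) = -6*√2*√I)
p = -2998177
M(1515)/(-2536058) + p/c = -6*√2*√1515/(-2536058) - 2998177/3882612 = -6*√3030*(-1/2536058) - 2998177*1/3882612 = 3*√3030/1268029 - 2998177/3882612 = -2998177/3882612 + 3*√3030/1268029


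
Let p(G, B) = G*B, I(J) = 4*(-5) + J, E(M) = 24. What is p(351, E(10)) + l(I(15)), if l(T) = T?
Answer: 8419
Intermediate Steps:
I(J) = -20 + J
p(G, B) = B*G
p(351, E(10)) + l(I(15)) = 24*351 + (-20 + 15) = 8424 - 5 = 8419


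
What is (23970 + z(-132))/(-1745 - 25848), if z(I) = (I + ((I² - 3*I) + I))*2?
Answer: -59082/27593 ≈ -2.1412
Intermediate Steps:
z(I) = -2*I + 2*I² (z(I) = (I + (I² - 2*I))*2 = (I² - I)*2 = -2*I + 2*I²)
(23970 + z(-132))/(-1745 - 25848) = (23970 + 2*(-132)*(-1 - 132))/(-1745 - 25848) = (23970 + 2*(-132)*(-133))/(-27593) = (23970 + 35112)*(-1/27593) = 59082*(-1/27593) = -59082/27593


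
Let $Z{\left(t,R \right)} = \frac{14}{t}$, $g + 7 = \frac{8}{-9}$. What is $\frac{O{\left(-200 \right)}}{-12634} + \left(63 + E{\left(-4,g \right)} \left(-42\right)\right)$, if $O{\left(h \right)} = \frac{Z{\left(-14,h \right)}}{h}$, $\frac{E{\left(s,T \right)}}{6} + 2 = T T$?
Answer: $- \frac{343758506009}{22741200} \approx -15116.0$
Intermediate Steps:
$g = - \frac{71}{9}$ ($g = -7 + \frac{8}{-9} = -7 + 8 \left(- \frac{1}{9}\right) = -7 - \frac{8}{9} = - \frac{71}{9} \approx -7.8889$)
$E{\left(s,T \right)} = -12 + 6 T^{2}$ ($E{\left(s,T \right)} = -12 + 6 T T = -12 + 6 T^{2}$)
$O{\left(h \right)} = - \frac{1}{h}$ ($O{\left(h \right)} = \frac{14 \frac{1}{-14}}{h} = \frac{14 \left(- \frac{1}{14}\right)}{h} = - \frac{1}{h}$)
$\frac{O{\left(-200 \right)}}{-12634} + \left(63 + E{\left(-4,g \right)} \left(-42\right)\right) = \frac{\left(-1\right) \frac{1}{-200}}{-12634} + \left(63 + \left(-12 + 6 \left(- \frac{71}{9}\right)^{2}\right) \left(-42\right)\right) = \left(-1\right) \left(- \frac{1}{200}\right) \left(- \frac{1}{12634}\right) + \left(63 + \left(-12 + 6 \cdot \frac{5041}{81}\right) \left(-42\right)\right) = \frac{1}{200} \left(- \frac{1}{12634}\right) + \left(63 + \left(-12 + \frac{10082}{27}\right) \left(-42\right)\right) = - \frac{1}{2526800} + \left(63 + \frac{9758}{27} \left(-42\right)\right) = - \frac{1}{2526800} + \left(63 - \frac{136612}{9}\right) = - \frac{1}{2526800} - \frac{136045}{9} = - \frac{343758506009}{22741200}$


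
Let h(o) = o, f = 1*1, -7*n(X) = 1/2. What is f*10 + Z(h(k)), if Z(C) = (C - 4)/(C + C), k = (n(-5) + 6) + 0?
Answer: 1687/166 ≈ 10.163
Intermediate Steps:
n(X) = -1/14 (n(X) = -1/7/2 = -1/7*1/2 = -1/14)
k = 83/14 (k = (-1/14 + 6) + 0 = 83/14 + 0 = 83/14 ≈ 5.9286)
f = 1
Z(C) = (-4 + C)/(2*C) (Z(C) = (-4 + C)/((2*C)) = (-4 + C)*(1/(2*C)) = (-4 + C)/(2*C))
f*10 + Z(h(k)) = 1*10 + (-4 + 83/14)/(2*(83/14)) = 10 + (1/2)*(14/83)*(27/14) = 10 + 27/166 = 1687/166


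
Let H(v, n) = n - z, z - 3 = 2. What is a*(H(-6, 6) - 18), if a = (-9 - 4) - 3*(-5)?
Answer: -34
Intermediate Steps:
z = 5 (z = 3 + 2 = 5)
H(v, n) = -5 + n (H(v, n) = n - 1*5 = n - 5 = -5 + n)
a = 2 (a = -13 + 15 = 2)
a*(H(-6, 6) - 18) = 2*((-5 + 6) - 18) = 2*(1 - 18) = 2*(-17) = -34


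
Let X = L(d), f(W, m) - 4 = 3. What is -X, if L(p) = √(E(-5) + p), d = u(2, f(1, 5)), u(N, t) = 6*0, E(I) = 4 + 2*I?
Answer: -I*√6 ≈ -2.4495*I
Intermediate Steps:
f(W, m) = 7 (f(W, m) = 4 + 3 = 7)
u(N, t) = 0
d = 0
L(p) = √(-6 + p) (L(p) = √((4 + 2*(-5)) + p) = √((4 - 10) + p) = √(-6 + p))
X = I*√6 (X = √(-6 + 0) = √(-6) = I*√6 ≈ 2.4495*I)
-X = -I*√6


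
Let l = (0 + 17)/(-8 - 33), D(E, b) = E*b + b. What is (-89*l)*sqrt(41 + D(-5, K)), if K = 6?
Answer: 1513*sqrt(17)/41 ≈ 152.15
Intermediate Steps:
D(E, b) = b + E*b
l = -17/41 (l = 17/(-41) = 17*(-1/41) = -17/41 ≈ -0.41463)
(-89*l)*sqrt(41 + D(-5, K)) = (-89*(-17/41))*sqrt(41 + 6*(1 - 5)) = 1513*sqrt(41 + 6*(-4))/41 = 1513*sqrt(41 - 24)/41 = 1513*sqrt(17)/41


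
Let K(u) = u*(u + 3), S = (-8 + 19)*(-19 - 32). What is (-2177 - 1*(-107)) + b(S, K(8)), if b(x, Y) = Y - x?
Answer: -1421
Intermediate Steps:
S = -561 (S = 11*(-51) = -561)
K(u) = u*(3 + u)
(-2177 - 1*(-107)) + b(S, K(8)) = (-2177 - 1*(-107)) + (8*(3 + 8) - 1*(-561)) = (-2177 + 107) + (8*11 + 561) = -2070 + (88 + 561) = -2070 + 649 = -1421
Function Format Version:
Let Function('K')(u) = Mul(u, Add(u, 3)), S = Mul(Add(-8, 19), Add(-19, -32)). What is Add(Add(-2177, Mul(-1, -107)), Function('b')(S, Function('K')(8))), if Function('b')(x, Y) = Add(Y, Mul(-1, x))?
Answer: -1421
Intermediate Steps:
S = -561 (S = Mul(11, -51) = -561)
Function('K')(u) = Mul(u, Add(3, u))
Add(Add(-2177, Mul(-1, -107)), Function('b')(S, Function('K')(8))) = Add(Add(-2177, Mul(-1, -107)), Add(Mul(8, Add(3, 8)), Mul(-1, -561))) = Add(Add(-2177, 107), Add(Mul(8, 11), 561)) = Add(-2070, Add(88, 561)) = Add(-2070, 649) = -1421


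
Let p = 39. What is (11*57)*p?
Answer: 24453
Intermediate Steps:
(11*57)*p = (11*57)*39 = 627*39 = 24453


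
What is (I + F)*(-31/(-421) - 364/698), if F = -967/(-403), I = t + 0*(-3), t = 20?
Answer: -594003681/59212387 ≈ -10.032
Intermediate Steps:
I = 20 (I = 20 + 0*(-3) = 20 + 0 = 20)
F = 967/403 (F = -967*(-1/403) = 967/403 ≈ 2.3995)
(I + F)*(-31/(-421) - 364/698) = (20 + 967/403)*(-31/(-421) - 364/698) = 9027*(-31*(-1/421) - 364*1/698)/403 = 9027*(31/421 - 182/349)/403 = (9027/403)*(-65803/146929) = -594003681/59212387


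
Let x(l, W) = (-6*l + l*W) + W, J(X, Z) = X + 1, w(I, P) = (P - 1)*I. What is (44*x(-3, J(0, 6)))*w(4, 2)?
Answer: 2816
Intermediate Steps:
w(I, P) = I*(-1 + P) (w(I, P) = (-1 + P)*I = I*(-1 + P))
J(X, Z) = 1 + X
x(l, W) = W - 6*l + W*l (x(l, W) = (-6*l + W*l) + W = W - 6*l + W*l)
(44*x(-3, J(0, 6)))*w(4, 2) = (44*((1 + 0) - 6*(-3) + (1 + 0)*(-3)))*(4*(-1 + 2)) = (44*(1 + 18 + 1*(-3)))*(4*1) = (44*(1 + 18 - 3))*4 = (44*16)*4 = 704*4 = 2816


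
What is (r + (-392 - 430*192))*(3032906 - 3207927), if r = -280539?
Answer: 63618558311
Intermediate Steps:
(r + (-392 - 430*192))*(3032906 - 3207927) = (-280539 + (-392 - 430*192))*(3032906 - 3207927) = (-280539 + (-392 - 82560))*(-175021) = (-280539 - 82952)*(-175021) = -363491*(-175021) = 63618558311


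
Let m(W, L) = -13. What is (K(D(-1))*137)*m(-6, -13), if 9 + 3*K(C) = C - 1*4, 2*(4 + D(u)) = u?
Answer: 62335/6 ≈ 10389.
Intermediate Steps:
D(u) = -4 + u/2
K(C) = -13/3 + C/3 (K(C) = -3 + (C - 1*4)/3 = -3 + (C - 4)/3 = -3 + (-4 + C)/3 = -3 + (-4/3 + C/3) = -13/3 + C/3)
(K(D(-1))*137)*m(-6, -13) = ((-13/3 + (-4 + (½)*(-1))/3)*137)*(-13) = ((-13/3 + (-4 - ½)/3)*137)*(-13) = ((-13/3 + (⅓)*(-9/2))*137)*(-13) = ((-13/3 - 3/2)*137)*(-13) = -35/6*137*(-13) = -4795/6*(-13) = 62335/6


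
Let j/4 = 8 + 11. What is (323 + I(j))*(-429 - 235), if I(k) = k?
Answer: -264936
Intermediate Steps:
j = 76 (j = 4*(8 + 11) = 4*19 = 76)
(323 + I(j))*(-429 - 235) = (323 + 76)*(-429 - 235) = 399*(-664) = -264936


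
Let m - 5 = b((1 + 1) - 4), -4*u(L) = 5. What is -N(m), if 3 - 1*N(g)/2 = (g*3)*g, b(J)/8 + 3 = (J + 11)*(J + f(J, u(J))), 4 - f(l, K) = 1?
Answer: 16848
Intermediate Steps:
u(L) = -5/4 (u(L) = -1/4*5 = -5/4)
f(l, K) = 3 (f(l, K) = 4 - 1*1 = 4 - 1 = 3)
b(J) = -24 + 8*(3 + J)*(11 + J) (b(J) = -24 + 8*((J + 11)*(J + 3)) = -24 + 8*((11 + J)*(3 + J)) = -24 + 8*((3 + J)*(11 + J)) = -24 + 8*(3 + J)*(11 + J))
m = 53 (m = 5 + (240 + 8*((1 + 1) - 4)**2 + 112*((1 + 1) - 4)) = 5 + (240 + 8*(2 - 4)**2 + 112*(2 - 4)) = 5 + (240 + 8*(-2)**2 + 112*(-2)) = 5 + (240 + 8*4 - 224) = 5 + (240 + 32 - 224) = 5 + 48 = 53)
N(g) = 6 - 6*g**2 (N(g) = 6 - 2*g*3*g = 6 - 2*3*g*g = 6 - 6*g**2)
-N(m) = -(6 - 6*53**2) = -(6 - 6*2809) = -(6 - 16854) = -1*(-16848) = 16848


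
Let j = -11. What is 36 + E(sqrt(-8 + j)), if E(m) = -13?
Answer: 23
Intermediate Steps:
36 + E(sqrt(-8 + j)) = 36 - 13 = 23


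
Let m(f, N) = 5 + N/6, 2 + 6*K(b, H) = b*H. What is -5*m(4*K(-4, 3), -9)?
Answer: -35/2 ≈ -17.500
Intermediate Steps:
K(b, H) = -⅓ + H*b/6 (K(b, H) = -⅓ + (b*H)/6 = -⅓ + (H*b)/6 = -⅓ + H*b/6)
m(f, N) = 5 + N/6 (m(f, N) = 5 + N*(⅙) = 5 + N/6)
-5*m(4*K(-4, 3), -9) = -5*(5 + (⅙)*(-9)) = -5*(5 - 3/2) = -5*7/2 = -35/2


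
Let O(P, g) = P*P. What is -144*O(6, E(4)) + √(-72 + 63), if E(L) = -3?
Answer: -5184 + 3*I ≈ -5184.0 + 3.0*I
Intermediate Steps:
O(P, g) = P²
-144*O(6, E(4)) + √(-72 + 63) = -144*6² + √(-72 + 63) = -144*36 + √(-9) = -5184 + 3*I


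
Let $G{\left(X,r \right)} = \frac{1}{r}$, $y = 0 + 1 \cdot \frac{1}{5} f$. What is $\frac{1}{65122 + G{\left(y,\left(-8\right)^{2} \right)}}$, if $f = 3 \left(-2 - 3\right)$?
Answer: $\frac{64}{4167809} \approx 1.5356 \cdot 10^{-5}$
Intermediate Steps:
$f = -15$ ($f = 3 \left(-5\right) = -15$)
$y = -3$ ($y = 0 + 1 \cdot \frac{1}{5} \left(-15\right) = 0 + \frac{1}{5} \left(-15\right) = 0 - 3 = -3$)
$\frac{1}{65122 + G{\left(y,\left(-8\right)^{2} \right)}} = \frac{1}{65122 + \frac{1}{\left(-8\right)^{2}}} = \frac{1}{65122 + \frac{1}{64}} = \frac{1}{\frac{4167809}{64}} = \frac{64}{4167809}$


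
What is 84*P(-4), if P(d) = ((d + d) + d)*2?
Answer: -2016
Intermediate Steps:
P(d) = 6*d (P(d) = (2*d + d)*2 = (3*d)*2 = 6*d)
84*P(-4) = 84*(6*(-4)) = 84*(-24) = -2016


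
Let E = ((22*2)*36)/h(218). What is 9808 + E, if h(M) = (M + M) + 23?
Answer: 500384/51 ≈ 9811.5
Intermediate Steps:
h(M) = 23 + 2*M (h(M) = 2*M + 23 = 23 + 2*M)
E = 176/51 (E = ((22*2)*36)/(23 + 2*218) = (44*36)/(23 + 436) = 1584/459 = 1584*(1/459) = 176/51 ≈ 3.4510)
9808 + E = 9808 + 176/51 = 500384/51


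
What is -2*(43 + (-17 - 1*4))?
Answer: -44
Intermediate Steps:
-2*(43 + (-17 - 1*4)) = -2*(43 + (-17 - 4)) = -2*(43 - 21) = -2*22 = -44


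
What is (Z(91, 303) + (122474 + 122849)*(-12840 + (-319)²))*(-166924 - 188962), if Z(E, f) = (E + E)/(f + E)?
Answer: -1529395243175666412/197 ≈ -7.7634e+15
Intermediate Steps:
Z(E, f) = 2*E/(E + f) (Z(E, f) = (2*E)/(E + f) = 2*E/(E + f))
(Z(91, 303) + (122474 + 122849)*(-12840 + (-319)²))*(-166924 - 188962) = (2*91/(91 + 303) + (122474 + 122849)*(-12840 + (-319)²))*(-166924 - 188962) = (2*91/394 + 245323*(-12840 + 101761))*(-355886) = (2*91*(1/394) + 245323*88921)*(-355886) = (91/197 + 21814366483)*(-355886) = (4297430197242/197)*(-355886) = -1529395243175666412/197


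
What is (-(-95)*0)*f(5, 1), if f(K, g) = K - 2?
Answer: 0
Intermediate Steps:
f(K, g) = -2 + K
(-(-95)*0)*f(5, 1) = (-(-95)*0)*(-2 + 5) = -19*0*3 = 0*3 = 0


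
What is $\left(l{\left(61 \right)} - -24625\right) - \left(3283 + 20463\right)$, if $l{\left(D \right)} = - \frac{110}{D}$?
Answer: $\frac{53509}{61} \approx 877.2$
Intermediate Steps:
$\left(l{\left(61 \right)} - -24625\right) - \left(3283 + 20463\right) = \left(- \frac{110}{61} - -24625\right) - \left(3283 + 20463\right) = \left(\left(-110\right) \frac{1}{61} + 24625\right) - 23746 = \left(- \frac{110}{61} + 24625\right) - 23746 = \frac{1502015}{61} - 23746 = \frac{53509}{61}$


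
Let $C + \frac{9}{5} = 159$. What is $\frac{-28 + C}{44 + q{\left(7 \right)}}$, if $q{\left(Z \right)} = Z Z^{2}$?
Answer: $\frac{646}{1935} \approx 0.33385$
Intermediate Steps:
$C = \frac{786}{5}$ ($C = - \frac{9}{5} + 159 = \frac{786}{5} \approx 157.2$)
$q{\left(Z \right)} = Z^{3}$
$\frac{-28 + C}{44 + q{\left(7 \right)}} = \frac{-28 + \frac{786}{5}}{44 + 7^{3}} = \frac{1}{44 + 343} \cdot \frac{646}{5} = \frac{1}{387} \cdot \frac{646}{5} = \frac{646}{1935}$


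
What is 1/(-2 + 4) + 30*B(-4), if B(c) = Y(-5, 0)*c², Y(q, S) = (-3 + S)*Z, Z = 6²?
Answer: -103679/2 ≈ -51840.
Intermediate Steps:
Z = 36
Y(q, S) = -108 + 36*S (Y(q, S) = (-3 + S)*36 = -108 + 36*S)
B(c) = -108*c² (B(c) = (-108 + 36*0)*c² = (-108 + 0)*c² = -108*c²)
1/(-2 + 4) + 30*B(-4) = 1/(-2 + 4) + 30*(-108*(-4)²) = 1/2 + 30*(-108*16) = ½ + 30*(-1728) = ½ - 51840 = -103679/2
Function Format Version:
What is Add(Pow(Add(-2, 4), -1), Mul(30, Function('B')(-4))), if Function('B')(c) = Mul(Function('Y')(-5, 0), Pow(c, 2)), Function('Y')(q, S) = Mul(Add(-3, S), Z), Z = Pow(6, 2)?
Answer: Rational(-103679, 2) ≈ -51840.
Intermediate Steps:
Z = 36
Function('Y')(q, S) = Add(-108, Mul(36, S)) (Function('Y')(q, S) = Mul(Add(-3, S), 36) = Add(-108, Mul(36, S)))
Function('B')(c) = Mul(-108, Pow(c, 2)) (Function('B')(c) = Mul(Add(-108, Mul(36, 0)), Pow(c, 2)) = Mul(Add(-108, 0), Pow(c, 2)) = Mul(-108, Pow(c, 2)))
Add(Pow(Add(-2, 4), -1), Mul(30, Function('B')(-4))) = Add(Pow(Add(-2, 4), -1), Mul(30, Mul(-108, Pow(-4, 2)))) = Add(Pow(2, -1), Mul(30, Mul(-108, 16))) = Add(Rational(1, 2), Mul(30, -1728)) = Add(Rational(1, 2), -51840) = Rational(-103679, 2)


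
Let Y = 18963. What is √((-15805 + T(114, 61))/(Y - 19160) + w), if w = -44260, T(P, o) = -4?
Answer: I*√1714571967/197 ≈ 210.19*I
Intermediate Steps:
√((-15805 + T(114, 61))/(Y - 19160) + w) = √((-15805 - 4)/(18963 - 19160) - 44260) = √(-15809/(-197) - 44260) = √(-15809*(-1/197) - 44260) = √(15809/197 - 44260) = √(-8703411/197) = I*√1714571967/197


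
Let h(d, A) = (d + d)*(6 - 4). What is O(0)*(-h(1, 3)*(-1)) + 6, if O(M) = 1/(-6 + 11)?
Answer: 34/5 ≈ 6.8000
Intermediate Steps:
h(d, A) = 4*d (h(d, A) = (2*d)*2 = 4*d)
O(M) = 1/5
O(0)*(-h(1, 3)*(-1)) + 6 = (-4*(-1))/5 + 6 = (1/5)*4 + 6 = 4/5 + 6 = 34/5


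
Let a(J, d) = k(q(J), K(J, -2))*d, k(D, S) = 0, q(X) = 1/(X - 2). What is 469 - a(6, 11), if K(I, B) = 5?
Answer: 469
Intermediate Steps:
q(X) = 1/(-2 + X)
a(J, d) = 0 (a(J, d) = 0*d = 0)
469 - a(6, 11) = 469 - 1*0 = 469 + 0 = 469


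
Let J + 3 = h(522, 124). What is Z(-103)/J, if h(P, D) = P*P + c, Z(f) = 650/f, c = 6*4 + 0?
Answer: -130/5613603 ≈ -2.3158e-5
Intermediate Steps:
c = 24 (c = 24 + 0 = 24)
h(P, D) = 24 + P**2 (h(P, D) = P*P + 24 = P**2 + 24 = 24 + P**2)
J = 272505 (J = -3 + (24 + 522**2) = -3 + (24 + 272484) = -3 + 272508 = 272505)
Z(-103)/J = (650/(-103))/272505 = (650*(-1/103))*(1/272505) = -650/103*1/272505 = -130/5613603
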